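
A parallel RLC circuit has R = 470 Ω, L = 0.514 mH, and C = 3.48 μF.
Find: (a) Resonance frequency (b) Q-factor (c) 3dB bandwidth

Step 1 — Resonance: ω₀ = 1/√(LC) = 1/√(0.000514·3.48e-06) = 2.364e+04 rad/s.
Step 2 — f₀ = ω₀/(2π) = 3763 Hz.
Step 3 — Parallel Q: Q = R/(ω₀L) = 470/(2.364e+04·0.000514) = 38.67.
Step 4 — Bandwidth: Δω = ω₀/Q = 611.4 rad/s; BW = Δω/(2π) = 97.31 Hz.

(a) f₀ = 3763 Hz  (b) Q = 38.67  (c) BW = 97.31 Hz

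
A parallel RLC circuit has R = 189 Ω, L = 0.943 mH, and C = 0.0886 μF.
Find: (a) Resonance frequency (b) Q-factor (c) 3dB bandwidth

Step 1 — Resonance: ω₀ = 1/√(LC) = 1/√(0.000943·8.86e-08) = 1.094e+05 rad/s.
Step 2 — f₀ = ω₀/(2π) = 1.741e+04 Hz.
Step 3 — Parallel Q: Q = R/(ω₀L) = 189/(1.094e+05·0.000943) = 1.832.
Step 4 — Bandwidth: Δω = ω₀/Q = 5.972e+04 rad/s; BW = Δω/(2π) = 9504 Hz.

(a) f₀ = 1.741e+04 Hz  (b) Q = 1.832  (c) BW = 9504 Hz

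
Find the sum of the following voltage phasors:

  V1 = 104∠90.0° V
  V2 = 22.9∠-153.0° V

Step 1 — Convert each phasor to rectangular form:
  V1 = 104·(cos(90.0°) + j·sin(90.0°)) = 0 + j104 V
  V2 = 22.9·(cos(-153.0°) + j·sin(-153.0°)) = -20.4 - j10.4 V
Step 2 — Sum components: V_total = -20.4 + j93.6 V.
Step 3 — Convert to polar: |V_total| = 95.8 V, ∠V_total = 102.3°.

V_total = 95.8∠102.3° V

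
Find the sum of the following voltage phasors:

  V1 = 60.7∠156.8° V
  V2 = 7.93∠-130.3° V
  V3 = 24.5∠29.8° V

Step 1 — Convert each phasor to rectangular form:
  V1 = 60.7·(cos(156.8°) + j·sin(156.8°)) = -55.79 + j23.91 V
  V2 = 7.93·(cos(-130.3°) + j·sin(-130.3°)) = -5.129 - j6.048 V
  V3 = 24.5·(cos(29.8°) + j·sin(29.8°)) = 21.26 + j12.18 V
Step 2 — Sum components: V_total = -39.66 + j30.04 V.
Step 3 — Convert to polar: |V_total| = 49.75 V, ∠V_total = 142.9°.

V_total = 49.75∠142.9° V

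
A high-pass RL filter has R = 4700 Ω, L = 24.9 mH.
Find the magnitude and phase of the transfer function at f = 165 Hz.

Step 1 — Angular frequency: ω = 2π·165 = 1037 rad/s.
Step 2 — Transfer function: H(jω) = jωL/(R + jωL).
Step 3 — Numerator jωL = j·25.81; denominator R + jωL = 4700 + j25.81.
Step 4 — H = 3.017e-05 + j0.005492.
Step 5 — Magnitude: |H| = 0.005492 (-45.2 dB); phase: φ = 89.7°.

|H| = 0.005492 (-45.2 dB), φ = 89.7°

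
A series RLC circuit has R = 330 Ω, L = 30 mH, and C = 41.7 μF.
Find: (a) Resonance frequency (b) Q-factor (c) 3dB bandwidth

Step 1 — Resonance: ω₀ = 1/√(LC) = 1/√(0.03·4.17e-05) = 894.1 rad/s.
Step 2 — f₀ = ω₀/(2π) = 142.3 Hz.
Step 3 — Series Q: Q = ω₀L/R = 894.1·0.03/330 = 0.08128.
Step 4 — Bandwidth: Δω = ω₀/Q = 1.1e+04 rad/s; BW = Δω/(2π) = 1751 Hz.

(a) f₀ = 142.3 Hz  (b) Q = 0.08128  (c) BW = 1751 Hz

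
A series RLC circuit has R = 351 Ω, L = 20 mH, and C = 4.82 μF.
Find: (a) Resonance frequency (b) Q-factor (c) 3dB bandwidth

Step 1 — Resonance condition Im(Z)=0 gives ω₀ = 1/√(LC).
Step 2 — ω₀ = 1/√(0.02·4.82e-06) = 3221 rad/s.
Step 3 — f₀ = ω₀/(2π) = 512.6 Hz.
Step 4 — Series Q: Q = ω₀L/R = 3221·0.02/351 = 0.1835.
Step 5 — 3dB bandwidth: Δω = ω₀/Q = 1.755e+04 rad/s; BW = Δω/(2π) = 2793 Hz.

(a) f₀ = 512.6 Hz  (b) Q = 0.1835  (c) BW = 2793 Hz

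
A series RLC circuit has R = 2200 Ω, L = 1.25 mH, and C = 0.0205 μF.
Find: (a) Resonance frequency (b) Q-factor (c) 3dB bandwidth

Step 1 — Resonance: ω₀ = 1/√(LC) = 1/√(0.00125·2.05e-08) = 1.975e+05 rad/s.
Step 2 — f₀ = ω₀/(2π) = 3.144e+04 Hz.
Step 3 — Series Q: Q = ω₀L/R = 1.975e+05·0.00125/2200 = 0.1122.
Step 4 — Bandwidth: Δω = ω₀/Q = 1.76e+06 rad/s; BW = Δω/(2π) = 2.801e+05 Hz.

(a) f₀ = 3.144e+04 Hz  (b) Q = 0.1122  (c) BW = 2.801e+05 Hz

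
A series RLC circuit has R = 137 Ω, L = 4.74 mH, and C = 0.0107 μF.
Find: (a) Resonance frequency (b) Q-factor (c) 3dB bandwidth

Step 1 — Resonance condition Im(Z)=0 gives ω₀ = 1/√(LC).
Step 2 — ω₀ = 1/√(0.00474·1.07e-08) = 1.404e+05 rad/s.
Step 3 — f₀ = ω₀/(2π) = 2.235e+04 Hz.
Step 4 — Series Q: Q = ω₀L/R = 1.404e+05·0.00474/137 = 4.858.
Step 5 — 3dB bandwidth: Δω = ω₀/Q = 2.89e+04 rad/s; BW = Δω/(2π) = 4600 Hz.

(a) f₀ = 2.235e+04 Hz  (b) Q = 4.858  (c) BW = 4600 Hz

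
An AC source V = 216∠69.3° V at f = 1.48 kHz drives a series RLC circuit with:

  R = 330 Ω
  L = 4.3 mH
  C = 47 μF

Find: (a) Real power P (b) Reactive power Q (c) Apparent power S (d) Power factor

Step 1 — Angular frequency: ω = 2π·f = 2π·1480 = 9299 rad/s.
Step 2 — Component impedances:
  R: Z = R = 330 Ω
  L: Z = jωL = j·9299·0.0043 = 0 + j39.99 Ω
  C: Z = 1/(jωC) = -j/(ω·C) = 0 - j2.288 Ω
Step 3 — Series combination: Z_total = R + L + C = 330 + j37.7 Ω = 332.1∠6.5° Ω.
Step 4 — Source phasor: V = 216∠69.3° V = 76.35 + j202.1 V.
Step 5 — Current: I = V / Z = 0.2974 + j0.5783 A = 0.6503∠62.8° A.
Step 6 — Complex power: S = V·I* = 139.6 + j15.94 VA.
Step 7 — Real power: P = Re(S) = 139.6 W.
Step 8 — Reactive power: Q = Im(S) = 15.94 VAR.
Step 9 — Apparent power: |S| = 140.5 VA.
Step 10 — Power factor: PF = P/|S| = 0.9935 (lagging).

(a) P = 139.6 W  (b) Q = 15.94 VAR  (c) S = 140.5 VA  (d) PF = 0.9935 (lagging)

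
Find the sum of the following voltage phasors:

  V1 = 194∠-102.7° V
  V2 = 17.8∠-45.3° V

Step 1 — Convert each phasor to rectangular form:
  V1 = 194·(cos(-102.7°) + j·sin(-102.7°)) = -42.65 - j189.3 V
  V2 = 17.8·(cos(-45.3°) + j·sin(-45.3°)) = 12.52 - j12.65 V
Step 2 — Sum components: V_total = -30.13 - j201.9 V.
Step 3 — Convert to polar: |V_total| = 204.1 V, ∠V_total = -98.5°.

V_total = 204.1∠-98.5° V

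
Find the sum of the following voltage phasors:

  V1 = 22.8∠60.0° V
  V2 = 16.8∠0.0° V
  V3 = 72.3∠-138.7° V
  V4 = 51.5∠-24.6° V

Step 1 — Convert each phasor to rectangular form:
  V1 = 22.8·(cos(60.0°) + j·sin(60.0°)) = 11.4 + j19.75 V
  V2 = 16.8·(cos(0.0°) + j·sin(0.0°)) = 16.8 V
  V3 = 72.3·(cos(-138.7°) + j·sin(-138.7°)) = -54.32 - j47.72 V
  V4 = 51.5·(cos(-24.6°) + j·sin(-24.6°)) = 46.83 - j21.44 V
Step 2 — Sum components: V_total = 20.71 - j49.41 V.
Step 3 — Convert to polar: |V_total| = 53.58 V, ∠V_total = -67.3°.

V_total = 53.58∠-67.3° V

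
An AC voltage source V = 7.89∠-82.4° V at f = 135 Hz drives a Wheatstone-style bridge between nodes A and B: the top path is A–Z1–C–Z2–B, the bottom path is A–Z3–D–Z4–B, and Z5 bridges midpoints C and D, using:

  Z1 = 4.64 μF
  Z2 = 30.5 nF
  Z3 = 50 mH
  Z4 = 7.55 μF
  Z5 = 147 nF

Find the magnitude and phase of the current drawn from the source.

Step 1 — Angular frequency: ω = 2π·f = 2π·135 = 848.2 rad/s.
Step 2 — Component impedances:
  Z1: Z = 1/(jωC) = -j/(ω·C) = 0 - j254.1 Ω
  Z2: Z = 1/(jωC) = -j/(ω·C) = 0 - j3.865e+04 Ω
  Z3: Z = jωL = j·848.2·0.05 = 0 + j42.41 Ω
  Z4: Z = 1/(jωC) = -j/(ω·C) = 0 - j156.1 Ω
  Z5: Z = 1/(jωC) = -j/(ω·C) = 0 - j8020 Ω
Step 3 — Bridge requires nodal analysis (the Z5 bridge couples midpoints C and D, so the two paths cannot be reduced to a simple series/parallel combination). Setting node B to ground and injecting 1 A at node A, the 3-node admittance system at A, C, D solves to V_A = Z_AB = 0 - j113.2 Ω = 113.2∠-90.0° Ω.
Step 4 — Source phasor: V = 7.89∠-82.4° V = 1.044 - j7.821 V.
Step 5 — Ohm's law: I = V / Z_total = (1.044 - j7.821) / (0 - j113.2) = 0.0691 + j0.00922 A.
Step 6 — Convert to polar: |I| = 0.06971 A, ∠I = 7.6°.

I = 0.06971∠7.6° A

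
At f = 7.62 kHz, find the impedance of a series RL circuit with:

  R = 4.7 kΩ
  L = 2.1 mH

Step 1 — Angular frequency: ω = 2π·f = 2π·7620 = 4.788e+04 rad/s.
Step 2 — Component impedances:
  R: Z = R = 4700 Ω
  L: Z = jωL = j·4.788e+04·0.0021 = 0 + j100.5 Ω
Step 3 — Series combination: Z_total = R + L = 4700 + j100.5 Ω = 4701∠1.2° Ω.

Z = 4700 + j100.5 Ω = 4701∠1.2° Ω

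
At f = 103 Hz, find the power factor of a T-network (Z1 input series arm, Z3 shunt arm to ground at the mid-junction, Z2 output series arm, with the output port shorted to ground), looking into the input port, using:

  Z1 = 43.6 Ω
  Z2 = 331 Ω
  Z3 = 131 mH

Step 1 — Angular frequency: ω = 2π·f = 2π·103 = 647.2 rad/s.
Step 2 — Component impedances:
  Z1: Z = R = 43.6 Ω
  Z2: Z = R = 331 Ω
  Z3: Z = jωL = j·647.2·0.131 = 0 + j84.78 Ω
Step 3 — With the output port shorted to ground, the output series arm Z2 runs from the junction to ground; the shunt arm Z3 also runs from the junction to ground. They appear in parallel: Z3 || Z2 = 20.38 + j79.56 Ω.
Step 4 — Series with input arm Z1: Z_in = Z1 + (Z3 || Z2) = 63.98 + j79.56 Ω = 102.1∠51.2° Ω.
Step 5 — Power factor: PF = cos(φ) = Re(Z)/|Z| = 63.978/102.09 = 0.6267.
Step 6 — Type: Im(Z) = 79.56 ⇒ lagging (phase φ = 51.2°).

PF = 0.6267 (lagging, φ = 51.2°)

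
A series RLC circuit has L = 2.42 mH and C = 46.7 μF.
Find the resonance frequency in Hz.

Step 1 — Resonance condition Im(Z)=0 gives ω₀ = 1/√(LC).
Step 2 — ω₀ = 1/√(0.00242·4.67e-05) = 2975 rad/s.
Step 3 — f₀ = ω₀/(2π) = 473.4 Hz.

f₀ = 473.4 Hz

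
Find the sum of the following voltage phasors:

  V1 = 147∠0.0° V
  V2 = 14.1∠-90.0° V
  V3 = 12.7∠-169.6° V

Step 1 — Convert each phasor to rectangular form:
  V1 = 147·(cos(0.0°) + j·sin(0.0°)) = 147 V
  V2 = 14.1·(cos(-90.0°) + j·sin(-90.0°)) = 0 - j14.1 V
  V3 = 12.7·(cos(-169.6°) + j·sin(-169.6°)) = -12.49 - j2.293 V
Step 2 — Sum components: V_total = 134.5 - j16.39 V.
Step 3 — Convert to polar: |V_total| = 135.5 V, ∠V_total = -6.9°.

V_total = 135.5∠-6.9° V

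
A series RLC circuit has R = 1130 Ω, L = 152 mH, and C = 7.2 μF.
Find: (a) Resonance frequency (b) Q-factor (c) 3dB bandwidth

Step 1 — Resonance: ω₀ = 1/√(LC) = 1/√(0.152·7.2e-06) = 955.9 rad/s.
Step 2 — f₀ = ω₀/(2π) = 152.1 Hz.
Step 3 — Series Q: Q = ω₀L/R = 955.9·0.152/1130 = 0.1286.
Step 4 — Bandwidth: Δω = ω₀/Q = 7434 rad/s; BW = Δω/(2π) = 1183 Hz.

(a) f₀ = 152.1 Hz  (b) Q = 0.1286  (c) BW = 1183 Hz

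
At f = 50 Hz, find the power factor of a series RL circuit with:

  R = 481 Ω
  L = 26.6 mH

Step 1 — Angular frequency: ω = 2π·f = 2π·50 = 314.2 rad/s.
Step 2 — Component impedances:
  R: Z = R = 481 Ω
  L: Z = jωL = j·314.2·0.0266 = 0 + j8.357 Ω
Step 3 — Series combination: Z_total = R + L = 481 + j8.357 Ω = 481.1∠1.0° Ω.
Step 4 — Power factor: PF = cos(φ) = Re(Z)/|Z| = 481/481.1 = 0.9998.
Step 5 — Type: Im(Z) = 8.357 ⇒ lagging (phase φ = 1.0°).

PF = 0.9998 (lagging, φ = 1.0°)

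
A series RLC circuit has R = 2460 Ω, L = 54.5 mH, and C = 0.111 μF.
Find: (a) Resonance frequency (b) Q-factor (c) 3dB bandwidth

Step 1 — Resonance: ω₀ = 1/√(LC) = 1/√(0.0545·1.11e-07) = 1.286e+04 rad/s.
Step 2 — f₀ = ω₀/(2π) = 2046 Hz.
Step 3 — Series Q: Q = ω₀L/R = 1.286e+04·0.0545/2460 = 0.2848.
Step 4 — Bandwidth: Δω = ω₀/Q = 4.514e+04 rad/s; BW = Δω/(2π) = 7184 Hz.

(a) f₀ = 2046 Hz  (b) Q = 0.2848  (c) BW = 7184 Hz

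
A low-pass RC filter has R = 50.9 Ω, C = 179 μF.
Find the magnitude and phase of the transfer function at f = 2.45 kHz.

Step 1 — Angular frequency: ω = 2π·2450 = 1.539e+04 rad/s.
Step 2 — Transfer function: H(jω) = 1/(1 + jωRC).
Step 3 — Denominator: 1 + jωRC = 1 + j·1.539e+04·50.9·0.000179 = 1 + j140.3.
Step 4 — H = 5.083e-05 - j0.00713.
Step 5 — Magnitude: |H| = 0.00713 (-42.9 dB); phase: φ = -89.6°.

|H| = 0.00713 (-42.9 dB), φ = -89.6°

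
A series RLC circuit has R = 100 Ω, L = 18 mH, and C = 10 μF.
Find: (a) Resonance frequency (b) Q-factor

Step 1 — Resonance condition Im(Z)=0 gives ω₀ = 1/√(LC).
Step 2 — ω₀ = 1/√(0.018·1e-05) = 2357 rad/s.
Step 3 — f₀ = ω₀/(2π) = 375.1 Hz.
Step 4 — Series Q: Q = ω₀L/R = 2357·0.018/100 = 0.4243.

(a) f₀ = 375.1 Hz  (b) Q = 0.4243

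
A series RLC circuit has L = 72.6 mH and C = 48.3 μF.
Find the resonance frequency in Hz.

Step 1 — Resonance condition Im(Z)=0 gives ω₀ = 1/√(LC).
Step 2 — ω₀ = 1/√(0.0726·4.83e-05) = 534 rad/s.
Step 3 — f₀ = ω₀/(2π) = 84.99 Hz.

f₀ = 84.99 Hz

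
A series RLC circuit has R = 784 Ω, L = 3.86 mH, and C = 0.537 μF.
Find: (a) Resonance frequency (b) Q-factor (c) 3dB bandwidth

Step 1 — Resonance condition Im(Z)=0 gives ω₀ = 1/√(LC).
Step 2 — ω₀ = 1/√(0.00386·5.37e-07) = 2.196e+04 rad/s.
Step 3 — f₀ = ω₀/(2π) = 3496 Hz.
Step 4 — Series Q: Q = ω₀L/R = 2.196e+04·0.00386/784 = 0.1081.
Step 5 — 3dB bandwidth: Δω = ω₀/Q = 2.031e+05 rad/s; BW = Δω/(2π) = 3.233e+04 Hz.

(a) f₀ = 3496 Hz  (b) Q = 0.1081  (c) BW = 3.233e+04 Hz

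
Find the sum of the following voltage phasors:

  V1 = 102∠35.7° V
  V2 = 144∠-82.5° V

Step 1 — Convert each phasor to rectangular form:
  V1 = 102·(cos(35.7°) + j·sin(35.7°)) = 82.83 + j59.52 V
  V2 = 144·(cos(-82.5°) + j·sin(-82.5°)) = 18.8 - j142.8 V
Step 2 — Sum components: V_total = 101.6 - j83.25 V.
Step 3 — Convert to polar: |V_total| = 131.4 V, ∠V_total = -39.3°.

V_total = 131.4∠-39.3° V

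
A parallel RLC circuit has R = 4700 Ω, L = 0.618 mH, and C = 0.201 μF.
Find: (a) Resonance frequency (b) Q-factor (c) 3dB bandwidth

Step 1 — Resonance: ω₀ = 1/√(LC) = 1/√(0.000618·2.01e-07) = 8.972e+04 rad/s.
Step 2 — f₀ = ω₀/(2π) = 1.428e+04 Hz.
Step 3 — Parallel Q: Q = R/(ω₀L) = 4700/(8.972e+04·0.000618) = 84.76.
Step 4 — Bandwidth: Δω = ω₀/Q = 1059 rad/s; BW = Δω/(2π) = 168.5 Hz.

(a) f₀ = 1.428e+04 Hz  (b) Q = 84.76  (c) BW = 168.5 Hz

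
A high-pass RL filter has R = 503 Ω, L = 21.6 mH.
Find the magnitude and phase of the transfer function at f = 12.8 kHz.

Step 1 — Angular frequency: ω = 2π·1.28e+04 = 8.042e+04 rad/s.
Step 2 — Transfer function: H(jω) = jωL/(R + jωL).
Step 3 — Numerator jωL = j·1737; denominator R + jωL = 503 + j1737.
Step 4 — H = 0.9226 + j0.2672.
Step 5 — Magnitude: |H| = 0.9605 (-0.3 dB); phase: φ = 16.1°.

|H| = 0.9605 (-0.3 dB), φ = 16.1°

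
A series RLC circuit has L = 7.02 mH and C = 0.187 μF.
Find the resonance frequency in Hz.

Step 1 — Resonance condition Im(Z)=0 gives ω₀ = 1/√(LC).
Step 2 — ω₀ = 1/√(0.00702·1.87e-07) = 2.76e+04 rad/s.
Step 3 — f₀ = ω₀/(2π) = 4393 Hz.

f₀ = 4393 Hz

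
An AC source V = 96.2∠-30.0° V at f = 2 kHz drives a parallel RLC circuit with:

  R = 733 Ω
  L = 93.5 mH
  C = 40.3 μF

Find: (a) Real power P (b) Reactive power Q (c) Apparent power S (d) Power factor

Step 1 — Angular frequency: ω = 2π·f = 2π·2000 = 1.257e+04 rad/s.
Step 2 — Component impedances:
  R: Z = R = 733 Ω
  L: Z = jωL = j·1.257e+04·0.0935 = 0 + j1175 Ω
  C: Z = 1/(jωC) = -j/(ω·C) = 0 - j1.975 Ω
Step 3 — Parallel combination: 1/Z_total = 1/R + 1/L + 1/C; Z_total = 0.005337 - j1.978 Ω = 1.978∠-89.8° Ω.
Step 4 — Source phasor: V = 96.2∠-30.0° V = 83.31 - j48.1 V.
Step 5 — Current: I = V / Z = 24.43 + j42.05 A = 48.64∠59.8° A.
Step 6 — Complex power: S = V·I* = 12.63 - j4679 VA.
Step 7 — Real power: P = Re(S) = 12.63 W.
Step 8 — Reactive power: Q = Im(S) = -4679 VAR.
Step 9 — Apparent power: |S| = 4679 VA.
Step 10 — Power factor: PF = P/|S| = 0.002698 (leading).

(a) P = 12.63 W  (b) Q = -4679 VAR  (c) S = 4679 VA  (d) PF = 0.002698 (leading)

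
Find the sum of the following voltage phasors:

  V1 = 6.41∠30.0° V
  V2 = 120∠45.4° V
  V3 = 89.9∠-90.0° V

Step 1 — Convert each phasor to rectangular form:
  V1 = 6.41·(cos(30.0°) + j·sin(30.0°)) = 5.551 + j3.205 V
  V2 = 120·(cos(45.4°) + j·sin(45.4°)) = 84.26 + j85.44 V
  V3 = 89.9·(cos(-90.0°) + j·sin(-90.0°)) = 0 - j89.9 V
Step 2 — Sum components: V_total = 89.81 - j1.252 V.
Step 3 — Convert to polar: |V_total| = 89.82 V, ∠V_total = -0.8°.

V_total = 89.82∠-0.8° V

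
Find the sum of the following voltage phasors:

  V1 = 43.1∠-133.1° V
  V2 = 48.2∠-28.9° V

Step 1 — Convert each phasor to rectangular form:
  V1 = 43.1·(cos(-133.1°) + j·sin(-133.1°)) = -29.45 - j31.47 V
  V2 = 48.2·(cos(-28.9°) + j·sin(-28.9°)) = 42.2 - j23.29 V
Step 2 — Sum components: V_total = 12.75 - j54.76 V.
Step 3 — Convert to polar: |V_total| = 56.23 V, ∠V_total = -76.9°.

V_total = 56.23∠-76.9° V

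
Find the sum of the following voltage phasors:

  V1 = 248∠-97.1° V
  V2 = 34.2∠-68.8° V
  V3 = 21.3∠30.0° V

Step 1 — Convert each phasor to rectangular form:
  V1 = 248·(cos(-97.1°) + j·sin(-97.1°)) = -30.65 - j246.1 V
  V2 = 34.2·(cos(-68.8°) + j·sin(-68.8°)) = 12.37 - j31.89 V
  V3 = 21.3·(cos(30.0°) + j·sin(30.0°)) = 18.45 + j10.65 V
Step 2 — Sum components: V_total = 0.1607 - j267.3 V.
Step 3 — Convert to polar: |V_total| = 267.3 V, ∠V_total = -90.0°.

V_total = 267.3∠-90.0° V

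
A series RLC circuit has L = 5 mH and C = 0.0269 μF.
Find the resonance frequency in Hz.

Step 1 — Resonance condition Im(Z)=0 gives ω₀ = 1/√(LC).
Step 2 — ω₀ = 1/√(0.005·2.69e-08) = 8.623e+04 rad/s.
Step 3 — f₀ = ω₀/(2π) = 1.372e+04 Hz.

f₀ = 1.372e+04 Hz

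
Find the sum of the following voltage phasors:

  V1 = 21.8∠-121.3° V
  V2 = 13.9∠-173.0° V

Step 1 — Convert each phasor to rectangular form:
  V1 = 21.8·(cos(-121.3°) + j·sin(-121.3°)) = -11.33 - j18.63 V
  V2 = 13.9·(cos(-173.0°) + j·sin(-173.0°)) = -13.8 - j1.694 V
Step 2 — Sum components: V_total = -25.12 - j20.32 V.
Step 3 — Convert to polar: |V_total| = 32.31 V, ∠V_total = -141.0°.

V_total = 32.31∠-141.0° V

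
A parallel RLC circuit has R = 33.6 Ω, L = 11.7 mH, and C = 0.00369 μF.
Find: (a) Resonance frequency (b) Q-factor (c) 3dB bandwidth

Step 1 — Resonance: ω₀ = 1/√(LC) = 1/√(0.0117·3.69e-09) = 1.522e+05 rad/s.
Step 2 — f₀ = ω₀/(2π) = 2.422e+04 Hz.
Step 3 — Parallel Q: Q = R/(ω₀L) = 33.6/(1.522e+05·0.0117) = 0.01887.
Step 4 — Bandwidth: Δω = ω₀/Q = 8.066e+06 rad/s; BW = Δω/(2π) = 1.284e+06 Hz.

(a) f₀ = 2.422e+04 Hz  (b) Q = 0.01887  (c) BW = 1.284e+06 Hz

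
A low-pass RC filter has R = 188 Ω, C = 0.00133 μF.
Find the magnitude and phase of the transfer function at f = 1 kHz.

Step 1 — Angular frequency: ω = 2π·1000 = 6283 rad/s.
Step 2 — Transfer function: H(jω) = 1/(1 + jωRC).
Step 3 — Denominator: 1 + jωRC = 1 + j·6283·188·1.33e-09 = 1 + j0.001571.
Step 4 — H = 1 - j0.001571.
Step 5 — Magnitude: |H| = 1 (-0.0 dB); phase: φ = -0.1°.

|H| = 1 (-0.0 dB), φ = -0.1°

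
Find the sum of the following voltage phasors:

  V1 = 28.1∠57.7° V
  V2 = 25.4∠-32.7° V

Step 1 — Convert each phasor to rectangular form:
  V1 = 28.1·(cos(57.7°) + j·sin(57.7°)) = 15.02 + j23.75 V
  V2 = 25.4·(cos(-32.7°) + j·sin(-32.7°)) = 21.37 - j13.72 V
Step 2 — Sum components: V_total = 36.39 + j10.03 V.
Step 3 — Convert to polar: |V_total| = 37.75 V, ∠V_total = 15.4°.

V_total = 37.75∠15.4° V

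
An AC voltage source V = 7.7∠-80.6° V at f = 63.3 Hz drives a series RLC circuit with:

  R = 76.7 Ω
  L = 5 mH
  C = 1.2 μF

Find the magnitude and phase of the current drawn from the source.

Step 1 — Angular frequency: ω = 2π·f = 2π·63.3 = 397.7 rad/s.
Step 2 — Component impedances:
  R: Z = R = 76.7 Ω
  L: Z = jωL = j·397.7·0.005 = 0 + j1.989 Ω
  C: Z = 1/(jωC) = -j/(ω·C) = 0 - j2095 Ω
Step 3 — Series combination: Z_total = R + L + C = 76.7 - j2093 Ω = 2095∠-87.9° Ω.
Step 4 — Source phasor: V = 7.7∠-80.6° V = 1.258 - j7.597 V.
Step 5 — Ohm's law: I = V / Z_total = (1.258 - j7.597) / (76.7 - j2093) = 0.003646 + j0.0004672 A.
Step 6 — Convert to polar: |I| = 0.003676 A, ∠I = 7.3°.

I = 0.003676∠7.3° A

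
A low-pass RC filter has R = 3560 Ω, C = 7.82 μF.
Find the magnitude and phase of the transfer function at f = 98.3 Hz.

Step 1 — Angular frequency: ω = 2π·98.3 = 617.6 rad/s.
Step 2 — Transfer function: H(jω) = 1/(1 + jωRC).
Step 3 — Denominator: 1 + jωRC = 1 + j·617.6·3560·7.82e-06 = 1 + j17.19.
Step 4 — H = 0.003371 - j0.05796.
Step 5 — Magnitude: |H| = 0.05806 (-24.7 dB); phase: φ = -86.7°.

|H| = 0.05806 (-24.7 dB), φ = -86.7°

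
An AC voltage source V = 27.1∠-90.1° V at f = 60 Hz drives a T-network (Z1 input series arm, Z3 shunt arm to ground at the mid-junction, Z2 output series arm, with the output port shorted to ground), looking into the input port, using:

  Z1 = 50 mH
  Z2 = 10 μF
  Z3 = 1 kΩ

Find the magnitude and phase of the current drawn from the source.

Step 1 — Angular frequency: ω = 2π·f = 2π·60 = 377 rad/s.
Step 2 — Component impedances:
  Z1: Z = jωL = j·377·0.05 = 0 + j18.85 Ω
  Z2: Z = 1/(jωC) = -j/(ω·C) = 0 - j265.3 Ω
  Z3: Z = R = 1000 Ω
Step 3 — With the output port shorted to ground, the output series arm Z2 runs from the junction to ground; the shunt arm Z3 also runs from the junction to ground. They appear in parallel: Z3 || Z2 = 65.74 - j247.8 Ω.
Step 4 — Series with input arm Z1: Z_in = Z1 + (Z3 || Z2) = 65.74 - j229 Ω = 238.2∠-74.0° Ω.
Step 5 — Source phasor: V = 27.1∠-90.1° V = -0.0473 - j27.1 V.
Step 6 — Ohm's law: I = V / Z_total = (-0.0473 - j27.1) / (65.74 - j229) = 0.1093 - j0.03158 A.
Step 7 — Convert to polar: |I| = 0.1138 A, ∠I = -16.1°.

I = 0.1138∠-16.1° A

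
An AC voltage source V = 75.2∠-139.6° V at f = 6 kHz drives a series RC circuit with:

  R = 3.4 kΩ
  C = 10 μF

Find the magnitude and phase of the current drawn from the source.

Step 1 — Angular frequency: ω = 2π·f = 2π·6000 = 3.77e+04 rad/s.
Step 2 — Component impedances:
  R: Z = R = 3400 Ω
  C: Z = 1/(jωC) = -j/(ω·C) = 0 - j2.653 Ω
Step 3 — Series combination: Z_total = R + C = 3400 - j2.653 Ω = 3400∠-0.0° Ω.
Step 4 — Source phasor: V = 75.2∠-139.6° V = -57.27 - j48.74 V.
Step 5 — Ohm's law: I = V / Z_total = (-57.27 - j48.74) / (3400 - j2.653) = -0.01683 - j0.01435 A.
Step 6 — Convert to polar: |I| = 0.02212 A, ∠I = -139.6°.

I = 0.02212∠-139.6° A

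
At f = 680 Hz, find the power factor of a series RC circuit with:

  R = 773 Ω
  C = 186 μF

Step 1 — Angular frequency: ω = 2π·f = 2π·680 = 4273 rad/s.
Step 2 — Component impedances:
  R: Z = R = 773 Ω
  C: Z = 1/(jωC) = -j/(ω·C) = 0 - j1.258 Ω
Step 3 — Series combination: Z_total = R + C = 773 - j1.258 Ω = 773∠-0.1° Ω.
Step 4 — Power factor: PF = cos(φ) = Re(Z)/|Z| = 773/773 = 1.
Step 5 — Type: Im(Z) = -1.258 ⇒ leading (phase φ = -0.1°).

PF = 1 (leading, φ = -0.1°)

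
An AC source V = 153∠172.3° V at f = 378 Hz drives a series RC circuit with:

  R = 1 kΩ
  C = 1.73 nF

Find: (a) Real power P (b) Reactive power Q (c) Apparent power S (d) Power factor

Step 1 — Angular frequency: ω = 2π·f = 2π·378 = 2375 rad/s.
Step 2 — Component impedances:
  R: Z = R = 1000 Ω
  C: Z = 1/(jωC) = -j/(ω·C) = 0 - j2.434e+05 Ω
Step 3 — Series combination: Z_total = R + C = 1000 - j2.434e+05 Ω = 2.434e+05∠-89.8° Ω.
Step 4 — Source phasor: V = 153∠172.3° V = -151.6 + j20.5 V.
Step 5 — Current: I = V / Z = -8.679e-05 - j0.0006226 A = 0.0006286∠-97.9° A.
Step 6 — Complex power: S = V·I* = 0.0003952 - j0.09618 VA.
Step 7 — Real power: P = Re(S) = 0.0003952 W.
Step 8 — Reactive power: Q = Im(S) = -0.09618 VAR.
Step 9 — Apparent power: |S| = 0.09618 VA.
Step 10 — Power factor: PF = P/|S| = 0.004109 (leading).

(a) P = 0.0003952 W  (b) Q = -0.09618 VAR  (c) S = 0.09618 VA  (d) PF = 0.004109 (leading)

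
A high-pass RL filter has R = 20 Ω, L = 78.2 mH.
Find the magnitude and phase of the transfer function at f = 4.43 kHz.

Step 1 — Angular frequency: ω = 2π·4430 = 2.783e+04 rad/s.
Step 2 — Transfer function: H(jω) = jωL/(R + jωL).
Step 3 — Numerator jωL = j·2177; denominator R + jωL = 20 + j2177.
Step 4 — H = 0.9999 + j0.009188.
Step 5 — Magnitude: |H| = 1 (-0.0 dB); phase: φ = 0.5°.

|H| = 1 (-0.0 dB), φ = 0.5°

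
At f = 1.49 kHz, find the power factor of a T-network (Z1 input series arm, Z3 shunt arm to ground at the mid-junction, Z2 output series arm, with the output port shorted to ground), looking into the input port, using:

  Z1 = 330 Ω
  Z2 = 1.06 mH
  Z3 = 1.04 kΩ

Step 1 — Angular frequency: ω = 2π·f = 2π·1490 = 9362 rad/s.
Step 2 — Component impedances:
  Z1: Z = R = 330 Ω
  Z2: Z = jωL = j·9362·0.00106 = 0 + j9.924 Ω
  Z3: Z = R = 1040 Ω
Step 3 — With the output port shorted to ground, the output series arm Z2 runs from the junction to ground; the shunt arm Z3 also runs from the junction to ground. They appear in parallel: Z3 || Z2 = 0.09468 + j9.923 Ω.
Step 4 — Series with input arm Z1: Z_in = Z1 + (Z3 || Z2) = 330.1 + j9.923 Ω = 330.2∠1.7° Ω.
Step 5 — Power factor: PF = cos(φ) = Re(Z)/|Z| = 330.09/330.24 = 0.9995.
Step 6 — Type: Im(Z) = 9.923 ⇒ lagging (phase φ = 1.7°).

PF = 0.9995 (lagging, φ = 1.7°)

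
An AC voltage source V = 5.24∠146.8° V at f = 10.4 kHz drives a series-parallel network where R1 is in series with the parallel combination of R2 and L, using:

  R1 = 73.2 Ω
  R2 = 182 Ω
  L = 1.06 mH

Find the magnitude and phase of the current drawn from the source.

Step 1 — Angular frequency: ω = 2π·f = 2π·1.04e+04 = 6.535e+04 rad/s.
Step 2 — Component impedances:
  R1: Z = R = 73.2 Ω
  R2: Z = R = 182 Ω
  L: Z = jωL = j·6.535e+04·0.00106 = 0 + j69.27 Ω
Step 3 — Parallel branch: R2 || L = 1/(1/R2 + 1/L) = 23.03 + j60.5 Ω.
Step 4 — Series with R1: Z_total = R1 + (R2 || L) = 96.23 + j60.5 Ω = 113.7∠32.2° Ω.
Step 5 — Source phasor: V = 5.24∠146.8° V = -4.385 + j2.869 V.
Step 6 — Ohm's law: I = V / Z_total = (-4.385 + j2.869) / (96.23 + j60.5) = -0.01922 + j0.0419 A.
Step 7 — Convert to polar: |I| = 0.0461 A, ∠I = 114.6°.

I = 0.0461∠114.6° A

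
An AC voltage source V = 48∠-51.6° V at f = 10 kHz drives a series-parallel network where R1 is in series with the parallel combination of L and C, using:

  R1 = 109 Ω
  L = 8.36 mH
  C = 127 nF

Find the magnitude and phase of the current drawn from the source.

Step 1 — Angular frequency: ω = 2π·f = 2π·1e+04 = 6.283e+04 rad/s.
Step 2 — Component impedances:
  R1: Z = R = 109 Ω
  L: Z = jωL = j·6.283e+04·0.00836 = 0 + j525.3 Ω
  C: Z = 1/(jωC) = -j/(ω·C) = 0 - j125.3 Ω
Step 3 — Parallel branch: L || C = 1/(1/L + 1/C) = 0 - j164.6 Ω.
Step 4 — Series with R1: Z_total = R1 + (L || C) = 109 - j164.6 Ω = 197.4∠-56.5° Ω.
Step 5 — Source phasor: V = 48∠-51.6° V = 29.82 - j37.62 V.
Step 6 — Ohm's law: I = V / Z_total = (29.82 - j37.62) / (109 - j164.6) = 0.2423 + j0.0207 A.
Step 7 — Convert to polar: |I| = 0.2432 A, ∠I = 4.9°.

I = 0.2432∠4.9° A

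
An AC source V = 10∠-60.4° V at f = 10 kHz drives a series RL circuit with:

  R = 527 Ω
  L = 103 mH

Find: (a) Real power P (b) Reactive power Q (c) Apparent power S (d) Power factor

Step 1 — Angular frequency: ω = 2π·f = 2π·1e+04 = 6.283e+04 rad/s.
Step 2 — Component impedances:
  R: Z = R = 527 Ω
  L: Z = jωL = j·6.283e+04·0.103 = 0 + j6472 Ω
Step 3 — Series combination: Z_total = R + L = 527 + j6472 Ω = 6493∠85.3° Ω.
Step 4 — Source phasor: V = 10∠-60.4° V = 4.939 - j8.695 V.
Step 5 — Current: I = V / Z = -0.001273 - j0.0008669 A = 0.00154∠-145.7° A.
Step 6 — Complex power: S = V·I* = 0.00125 + j0.01535 VA.
Step 7 — Real power: P = Re(S) = 0.00125 W.
Step 8 — Reactive power: Q = Im(S) = 0.01535 VAR.
Step 9 — Apparent power: |S| = 0.0154 VA.
Step 10 — Power factor: PF = P/|S| = 0.08116 (lagging).

(a) P = 0.00125 W  (b) Q = 0.01535 VAR  (c) S = 0.0154 VA  (d) PF = 0.08116 (lagging)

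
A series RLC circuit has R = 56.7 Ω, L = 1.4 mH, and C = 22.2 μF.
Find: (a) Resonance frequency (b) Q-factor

Step 1 — Resonance condition Im(Z)=0 gives ω₀ = 1/√(LC).
Step 2 — ω₀ = 1/√(0.0014·2.22e-05) = 5672 rad/s.
Step 3 — f₀ = ω₀/(2π) = 902.8 Hz.
Step 4 — Series Q: Q = ω₀L/R = 5672·0.0014/56.7 = 0.1401.

(a) f₀ = 902.8 Hz  (b) Q = 0.1401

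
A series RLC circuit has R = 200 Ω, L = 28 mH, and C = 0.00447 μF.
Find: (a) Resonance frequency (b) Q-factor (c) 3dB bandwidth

Step 1 — Resonance condition Im(Z)=0 gives ω₀ = 1/√(LC).
Step 2 — ω₀ = 1/√(0.028·4.47e-09) = 8.939e+04 rad/s.
Step 3 — f₀ = ω₀/(2π) = 1.423e+04 Hz.
Step 4 — Series Q: Q = ω₀L/R = 8.939e+04·0.028/200 = 12.51.
Step 5 — 3dB bandwidth: Δω = ω₀/Q = 7143 rad/s; BW = Δω/(2π) = 1137 Hz.

(a) f₀ = 1.423e+04 Hz  (b) Q = 12.51  (c) BW = 1137 Hz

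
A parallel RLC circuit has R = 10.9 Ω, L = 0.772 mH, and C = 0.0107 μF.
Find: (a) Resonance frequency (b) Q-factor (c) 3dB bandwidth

Step 1 — Resonance: ω₀ = 1/√(LC) = 1/√(0.000772·1.07e-08) = 3.479e+05 rad/s.
Step 2 — f₀ = ω₀/(2π) = 5.538e+04 Hz.
Step 3 — Parallel Q: Q = R/(ω₀L) = 10.9/(3.479e+05·0.000772) = 0.04058.
Step 4 — Bandwidth: Δω = ω₀/Q = 8.574e+06 rad/s; BW = Δω/(2π) = 1.365e+06 Hz.

(a) f₀ = 5.538e+04 Hz  (b) Q = 0.04058  (c) BW = 1.365e+06 Hz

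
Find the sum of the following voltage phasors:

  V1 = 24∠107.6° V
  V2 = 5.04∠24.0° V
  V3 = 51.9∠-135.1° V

Step 1 — Convert each phasor to rectangular form:
  V1 = 24·(cos(107.6°) + j·sin(107.6°)) = -7.257 + j22.88 V
  V2 = 5.04·(cos(24.0°) + j·sin(24.0°)) = 4.604 + j2.05 V
  V3 = 51.9·(cos(-135.1°) + j·sin(-135.1°)) = -36.76 - j36.63 V
Step 2 — Sum components: V_total = -39.42 - j11.71 V.
Step 3 — Convert to polar: |V_total| = 41.12 V, ∠V_total = -163.5°.

V_total = 41.12∠-163.5° V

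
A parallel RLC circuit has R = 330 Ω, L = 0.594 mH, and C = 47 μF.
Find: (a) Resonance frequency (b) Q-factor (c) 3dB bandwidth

Step 1 — Resonance: ω₀ = 1/√(LC) = 1/√(0.000594·4.7e-05) = 5985 rad/s.
Step 2 — f₀ = ω₀/(2π) = 952.5 Hz.
Step 3 — Parallel Q: Q = R/(ω₀L) = 330/(5985·0.000594) = 92.83.
Step 4 — Bandwidth: Δω = ω₀/Q = 64.47 rad/s; BW = Δω/(2π) = 10.26 Hz.

(a) f₀ = 952.5 Hz  (b) Q = 92.83  (c) BW = 10.26 Hz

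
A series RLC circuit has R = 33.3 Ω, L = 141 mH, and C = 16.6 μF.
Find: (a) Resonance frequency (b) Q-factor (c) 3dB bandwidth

Step 1 — Resonance: ω₀ = 1/√(LC) = 1/√(0.141·1.66e-05) = 653.6 rad/s.
Step 2 — f₀ = ω₀/(2π) = 104 Hz.
Step 3 — Series Q: Q = ω₀L/R = 653.6·0.141/33.3 = 2.768.
Step 4 — Bandwidth: Δω = ω₀/Q = 236.2 rad/s; BW = Δω/(2π) = 37.59 Hz.

(a) f₀ = 104 Hz  (b) Q = 2.768  (c) BW = 37.59 Hz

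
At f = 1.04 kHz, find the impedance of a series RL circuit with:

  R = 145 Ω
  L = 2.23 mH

Step 1 — Angular frequency: ω = 2π·f = 2π·1040 = 6535 rad/s.
Step 2 — Component impedances:
  R: Z = R = 145 Ω
  L: Z = jωL = j·6535·0.00223 = 0 + j14.57 Ω
Step 3 — Series combination: Z_total = R + L = 145 + j14.57 Ω = 145.7∠5.7° Ω.

Z = 145 + j14.57 Ω = 145.7∠5.7° Ω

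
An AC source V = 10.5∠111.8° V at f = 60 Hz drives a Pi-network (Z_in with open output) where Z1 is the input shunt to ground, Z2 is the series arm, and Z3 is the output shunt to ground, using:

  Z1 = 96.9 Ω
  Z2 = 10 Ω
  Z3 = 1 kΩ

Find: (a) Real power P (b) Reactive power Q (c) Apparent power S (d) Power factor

Step 1 — Angular frequency: ω = 2π·f = 2π·60 = 377 rad/s.
Step 2 — Component impedances:
  Z1: Z = R = 96.9 Ω
  Z2: Z = R = 10 Ω
  Z3: Z = R = 1000 Ω
Step 3 — With open output, the series arm Z2 and the output shunt Z3 appear in series to ground: Z2 + Z3 = 1010 Ω.
Step 4 — Parallel with input shunt Z1: Z_in = Z1 || (Z2 + Z3) = 88.42 Ω = 88.42∠0.0° Ω.
Step 5 — Source phasor: V = 10.5∠111.8° V = -3.899 + j9.749 V.
Step 6 — Current: I = V / Z = -0.0441 + j0.1103 A = 0.1188∠111.8° A.
Step 7 — Complex power: S = V·I* = 1.247 VA.
Step 8 — Real power: P = Re(S) = 1.247 W.
Step 9 — Reactive power: Q = Im(S) = 0 VAR.
Step 10 — Apparent power: |S| = 1.247 VA.
Step 11 — Power factor: PF = P/|S| = 1 (unity).

(a) P = 1.247 W  (b) Q = 0 VAR  (c) S = 1.247 VA  (d) PF = 1 (unity)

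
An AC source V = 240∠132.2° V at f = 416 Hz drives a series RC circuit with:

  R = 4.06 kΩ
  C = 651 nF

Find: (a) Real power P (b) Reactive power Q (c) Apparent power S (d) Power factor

Step 1 — Angular frequency: ω = 2π·f = 2π·416 = 2614 rad/s.
Step 2 — Component impedances:
  R: Z = R = 4060 Ω
  C: Z = 1/(jωC) = -j/(ω·C) = 0 - j587.7 Ω
Step 3 — Series combination: Z_total = R + C = 4060 - j587.7 Ω = 4102∠-8.2° Ω.
Step 4 — Source phasor: V = 240∠132.2° V = -161.2 + j177.8 V.
Step 5 — Current: I = V / Z = -0.0451 + j0.03726 A = 0.0585∠140.4° A.
Step 6 — Complex power: S = V·I* = 13.9 - j2.011 VA.
Step 7 — Real power: P = Re(S) = 13.9 W.
Step 8 — Reactive power: Q = Im(S) = -2.011 VAR.
Step 9 — Apparent power: |S| = 14.04 VA.
Step 10 — Power factor: PF = P/|S| = 0.9897 (leading).

(a) P = 13.9 W  (b) Q = -2.011 VAR  (c) S = 14.04 VA  (d) PF = 0.9897 (leading)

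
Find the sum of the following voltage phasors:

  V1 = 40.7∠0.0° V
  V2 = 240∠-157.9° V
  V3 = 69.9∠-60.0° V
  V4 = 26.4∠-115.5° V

Step 1 — Convert each phasor to rectangular form:
  V1 = 40.7·(cos(0.0°) + j·sin(0.0°)) = 40.7 V
  V2 = 240·(cos(-157.9°) + j·sin(-157.9°)) = -222.4 - j90.29 V
  V3 = 69.9·(cos(-60.0°) + j·sin(-60.0°)) = 34.95 - j60.54 V
  V4 = 26.4·(cos(-115.5°) + j·sin(-115.5°)) = -11.37 - j23.83 V
Step 2 — Sum components: V_total = -158.1 - j174.7 V.
Step 3 — Convert to polar: |V_total| = 235.6 V, ∠V_total = -132.1°.

V_total = 235.6∠-132.1° V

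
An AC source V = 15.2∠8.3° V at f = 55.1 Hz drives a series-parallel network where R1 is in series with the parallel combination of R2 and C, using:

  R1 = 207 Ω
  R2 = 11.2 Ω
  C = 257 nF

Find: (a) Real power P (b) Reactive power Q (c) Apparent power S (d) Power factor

Step 1 — Angular frequency: ω = 2π·f = 2π·55.1 = 346.2 rad/s.
Step 2 — Component impedances:
  R1: Z = R = 207 Ω
  R2: Z = R = 11.2 Ω
  C: Z = 1/(jωC) = -j/(ω·C) = 0 - j1.124e+04 Ω
Step 3 — Parallel branch: R2 || C = 1/(1/R2 + 1/C) = 11.2 - j0.01116 Ω.
Step 4 — Series with R1: Z_total = R1 + (R2 || C) = 218.2 - j0.01116 Ω = 218.2∠-0.0° Ω.
Step 5 — Source phasor: V = 15.2∠8.3° V = 15.04 + j2.194 V.
Step 6 — Current: I = V / Z = 0.06893 + j0.01006 A = 0.06966∠8.3° A.
Step 7 — Complex power: S = V·I* = 1.059 - j5.416e-05 VA.
Step 8 — Real power: P = Re(S) = 1.059 W.
Step 9 — Reactive power: Q = Im(S) = -5.416e-05 VAR.
Step 10 — Apparent power: |S| = 1.059 VA.
Step 11 — Power factor: PF = P/|S| = 1 (leading).

(a) P = 1.059 W  (b) Q = -5.416e-05 VAR  (c) S = 1.059 VA  (d) PF = 1 (leading)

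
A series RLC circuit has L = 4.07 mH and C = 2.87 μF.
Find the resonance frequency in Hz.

Step 1 — Resonance condition Im(Z)=0 gives ω₀ = 1/√(LC).
Step 2 — ω₀ = 1/√(0.00407·2.87e-06) = 9253 rad/s.
Step 3 — f₀ = ω₀/(2π) = 1473 Hz.

f₀ = 1473 Hz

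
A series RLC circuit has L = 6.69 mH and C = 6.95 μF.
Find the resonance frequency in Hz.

Step 1 — Resonance condition Im(Z)=0 gives ω₀ = 1/√(LC).
Step 2 — ω₀ = 1/√(0.00669·6.95e-06) = 4638 rad/s.
Step 3 — f₀ = ω₀/(2π) = 738.1 Hz.

f₀ = 738.1 Hz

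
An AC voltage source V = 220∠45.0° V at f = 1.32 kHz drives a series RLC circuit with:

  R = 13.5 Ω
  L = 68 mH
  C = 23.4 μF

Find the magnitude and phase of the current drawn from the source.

Step 1 — Angular frequency: ω = 2π·f = 2π·1320 = 8294 rad/s.
Step 2 — Component impedances:
  R: Z = R = 13.5 Ω
  L: Z = jωL = j·8294·0.068 = 0 + j564 Ω
  C: Z = 1/(jωC) = -j/(ω·C) = 0 - j5.153 Ω
Step 3 — Series combination: Z_total = R + L + C = 13.5 + j558.8 Ω = 559∠88.6° Ω.
Step 4 — Source phasor: V = 220∠45.0° V = 155.6 + j155.6 V.
Step 5 — Ohm's law: I = V / Z_total = (155.6 + j155.6) / (13.5 + j558.8) = 0.2849 - j0.2715 A.
Step 6 — Convert to polar: |I| = 0.3936 A, ∠I = -43.6°.

I = 0.3936∠-43.6° A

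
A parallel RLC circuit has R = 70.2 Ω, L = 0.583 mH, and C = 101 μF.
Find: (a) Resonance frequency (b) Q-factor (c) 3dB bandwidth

Step 1 — Resonance: ω₀ = 1/√(LC) = 1/√(0.000583·0.000101) = 4121 rad/s.
Step 2 — f₀ = ω₀/(2π) = 655.9 Hz.
Step 3 — Parallel Q: Q = R/(ω₀L) = 70.2/(4121·0.000583) = 29.22.
Step 4 — Bandwidth: Δω = ω₀/Q = 141 rad/s; BW = Δω/(2π) = 22.45 Hz.

(a) f₀ = 655.9 Hz  (b) Q = 29.22  (c) BW = 22.45 Hz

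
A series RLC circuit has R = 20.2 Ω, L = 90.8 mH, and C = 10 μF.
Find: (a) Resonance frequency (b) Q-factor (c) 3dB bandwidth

Step 1 — Resonance condition Im(Z)=0 gives ω₀ = 1/√(LC).
Step 2 — ω₀ = 1/√(0.0908·1e-05) = 1049 rad/s.
Step 3 — f₀ = ω₀/(2π) = 167 Hz.
Step 4 — Series Q: Q = ω₀L/R = 1049·0.0908/20.2 = 4.717.
Step 5 — 3dB bandwidth: Δω = ω₀/Q = 222.5 rad/s; BW = Δω/(2π) = 35.41 Hz.

(a) f₀ = 167 Hz  (b) Q = 4.717  (c) BW = 35.41 Hz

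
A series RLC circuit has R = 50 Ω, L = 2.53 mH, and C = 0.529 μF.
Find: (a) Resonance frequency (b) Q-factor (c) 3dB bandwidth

Step 1 — Resonance condition Im(Z)=0 gives ω₀ = 1/√(LC).
Step 2 — ω₀ = 1/√(0.00253·5.29e-07) = 2.733e+04 rad/s.
Step 3 — f₀ = ω₀/(2π) = 4350 Hz.
Step 4 — Series Q: Q = ω₀L/R = 2.733e+04·0.00253/50 = 1.383.
Step 5 — 3dB bandwidth: Δω = ω₀/Q = 1.976e+04 rad/s; BW = Δω/(2π) = 3145 Hz.

(a) f₀ = 4350 Hz  (b) Q = 1.383  (c) BW = 3145 Hz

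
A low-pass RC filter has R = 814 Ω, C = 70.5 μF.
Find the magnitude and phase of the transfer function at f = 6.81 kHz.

Step 1 — Angular frequency: ω = 2π·6810 = 4.279e+04 rad/s.
Step 2 — Transfer function: H(jω) = 1/(1 + jωRC).
Step 3 — Denominator: 1 + jωRC = 1 + j·4.279e+04·814·7.05e-05 = 1 + j2456.
Step 4 — H = 1.659e-07 - j0.0004072.
Step 5 — Magnitude: |H| = 0.0004072 (-67.8 dB); phase: φ = -90.0°.

|H| = 0.0004072 (-67.8 dB), φ = -90.0°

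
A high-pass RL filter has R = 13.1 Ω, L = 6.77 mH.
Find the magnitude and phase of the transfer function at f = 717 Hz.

Step 1 — Angular frequency: ω = 2π·717 = 4505 rad/s.
Step 2 — Transfer function: H(jω) = jωL/(R + jωL).
Step 3 — Numerator jωL = j·30.5; denominator R + jωL = 13.1 + j30.5.
Step 4 — H = 0.8442 + j0.3626.
Step 5 — Magnitude: |H| = 0.9188 (-0.7 dB); phase: φ = 23.2°.

|H| = 0.9188 (-0.7 dB), φ = 23.2°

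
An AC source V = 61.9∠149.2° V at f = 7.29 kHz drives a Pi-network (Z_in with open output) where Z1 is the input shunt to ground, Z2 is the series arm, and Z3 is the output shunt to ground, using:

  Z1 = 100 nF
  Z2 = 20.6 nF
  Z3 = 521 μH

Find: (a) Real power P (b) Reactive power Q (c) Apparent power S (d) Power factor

Step 1 — Angular frequency: ω = 2π·f = 2π·7290 = 4.58e+04 rad/s.
Step 2 — Component impedances:
  Z1: Z = 1/(jωC) = -j/(ω·C) = 0 - j218.3 Ω
  Z2: Z = 1/(jωC) = -j/(ω·C) = 0 - j1060 Ω
  Z3: Z = jωL = j·4.58e+04·0.000521 = 0 + j23.86 Ω
Step 3 — With open output, the series arm Z2 and the output shunt Z3 appear in series to ground: Z2 + Z3 = 0 - j1036 Ω.
Step 4 — Parallel with input shunt Z1: Z_in = Z1 || (Z2 + Z3) = 0 - j180.3 Ω = 180.3∠-90.0° Ω.
Step 5 — Source phasor: V = 61.9∠149.2° V = -53.17 + j31.7 V.
Step 6 — Current: I = V / Z = -0.1758 - j0.2949 A = 0.3433∠-120.8° A.
Step 7 — Complex power: S = V·I* = 0 - j21.25 VA.
Step 8 — Real power: P = Re(S) = 0 W.
Step 9 — Reactive power: Q = Im(S) = -21.25 VAR.
Step 10 — Apparent power: |S| = 21.25 VA.
Step 11 — Power factor: PF = P/|S| = 0 (leading).

(a) P = 0 W  (b) Q = -21.25 VAR  (c) S = 21.25 VA  (d) PF = 0 (leading)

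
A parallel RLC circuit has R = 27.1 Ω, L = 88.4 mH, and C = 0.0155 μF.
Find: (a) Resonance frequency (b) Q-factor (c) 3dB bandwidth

Step 1 — Resonance: ω₀ = 1/√(LC) = 1/√(0.0884·1.55e-08) = 2.702e+04 rad/s.
Step 2 — f₀ = ω₀/(2π) = 4300 Hz.
Step 3 — Parallel Q: Q = R/(ω₀L) = 27.1/(2.702e+04·0.0884) = 0.01135.
Step 4 — Bandwidth: Δω = ω₀/Q = 2.381e+06 rad/s; BW = Δω/(2π) = 3.789e+05 Hz.

(a) f₀ = 4300 Hz  (b) Q = 0.01135  (c) BW = 3.789e+05 Hz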